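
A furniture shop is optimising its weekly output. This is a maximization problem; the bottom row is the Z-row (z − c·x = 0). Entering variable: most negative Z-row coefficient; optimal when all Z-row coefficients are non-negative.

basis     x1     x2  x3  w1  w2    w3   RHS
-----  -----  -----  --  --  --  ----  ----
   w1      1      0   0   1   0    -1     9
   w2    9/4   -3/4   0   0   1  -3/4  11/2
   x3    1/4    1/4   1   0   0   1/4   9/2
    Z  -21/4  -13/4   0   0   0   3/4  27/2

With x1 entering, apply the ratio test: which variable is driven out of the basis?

Column x1 entries and ratios — w1: 9/1 = 9; w2: (11/2)/(9/4) = 22/9; x3: (9/2)/(1/4) = 18.
Smallest ratio is 22/9 in the row of w2, so w2 leaves.

w2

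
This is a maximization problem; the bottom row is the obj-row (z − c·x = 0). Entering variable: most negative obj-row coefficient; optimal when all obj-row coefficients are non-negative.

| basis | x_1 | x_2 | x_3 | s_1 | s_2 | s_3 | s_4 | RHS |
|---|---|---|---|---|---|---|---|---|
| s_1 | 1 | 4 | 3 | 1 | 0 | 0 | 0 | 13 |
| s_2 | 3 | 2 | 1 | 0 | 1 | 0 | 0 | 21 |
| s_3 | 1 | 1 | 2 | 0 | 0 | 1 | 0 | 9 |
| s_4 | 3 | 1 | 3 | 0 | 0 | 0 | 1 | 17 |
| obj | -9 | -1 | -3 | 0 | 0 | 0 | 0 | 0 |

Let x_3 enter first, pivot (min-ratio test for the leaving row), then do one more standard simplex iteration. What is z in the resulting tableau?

21

Ratio test on column x_3 — row 1: 13/3 = 13/3; row 2: 21/1 = 21; row 3: 9/2 = 9/2; row 4: 17/3 = 17/3. Minimum is 13/3 at row 1 (s_1 leaves); pivot element 3.
Pivot on row 1; the obj-row RHS becomes 0 − (-3)·(13/3) = 13.
Next entering variable (most negative obj-row entry -8): x_1.
Ratio test on column x_1 — row 1: (13/3)/(1/3) = 13; row 2: (50/3)/(8/3) = 25/4; row 3: (1/3)/(1/3) = 1; row 4: 4/2 = 2. Minimum is 1 at row 3 (s_3 leaves); pivot element 1/3.
After the second pivot the obj-row RHS is 13 − (-8)·1 = 21.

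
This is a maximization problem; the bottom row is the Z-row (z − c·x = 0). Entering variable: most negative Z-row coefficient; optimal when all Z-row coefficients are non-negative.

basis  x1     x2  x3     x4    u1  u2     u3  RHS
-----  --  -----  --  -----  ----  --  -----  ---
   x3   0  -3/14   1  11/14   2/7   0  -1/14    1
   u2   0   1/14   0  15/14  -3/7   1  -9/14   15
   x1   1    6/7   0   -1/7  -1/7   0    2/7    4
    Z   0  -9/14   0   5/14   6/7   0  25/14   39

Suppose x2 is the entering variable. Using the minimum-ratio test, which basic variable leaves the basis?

x1

Column x2 entries and ratios — x3: -3/14 ≤ 0, skip; u2: 15/(1/14) = 210; x1: 4/(6/7) = 14/3.
Smallest ratio is 14/3 in the row of x1, so x1 leaves.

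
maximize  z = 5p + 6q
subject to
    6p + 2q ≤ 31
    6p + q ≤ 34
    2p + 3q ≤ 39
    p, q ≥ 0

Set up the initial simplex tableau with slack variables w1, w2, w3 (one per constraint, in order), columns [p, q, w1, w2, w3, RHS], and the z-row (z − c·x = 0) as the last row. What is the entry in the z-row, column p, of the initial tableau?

-5

The z-row carries the negated objective coefficients: the p entry is -5.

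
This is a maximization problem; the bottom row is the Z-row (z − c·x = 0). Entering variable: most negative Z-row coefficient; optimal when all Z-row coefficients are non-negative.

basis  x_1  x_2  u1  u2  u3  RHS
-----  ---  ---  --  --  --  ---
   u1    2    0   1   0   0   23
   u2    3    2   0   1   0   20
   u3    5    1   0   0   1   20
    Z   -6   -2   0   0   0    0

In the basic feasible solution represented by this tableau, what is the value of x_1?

0

x_1 is not in the basis, so in the current basic feasible solution x_1 = 0.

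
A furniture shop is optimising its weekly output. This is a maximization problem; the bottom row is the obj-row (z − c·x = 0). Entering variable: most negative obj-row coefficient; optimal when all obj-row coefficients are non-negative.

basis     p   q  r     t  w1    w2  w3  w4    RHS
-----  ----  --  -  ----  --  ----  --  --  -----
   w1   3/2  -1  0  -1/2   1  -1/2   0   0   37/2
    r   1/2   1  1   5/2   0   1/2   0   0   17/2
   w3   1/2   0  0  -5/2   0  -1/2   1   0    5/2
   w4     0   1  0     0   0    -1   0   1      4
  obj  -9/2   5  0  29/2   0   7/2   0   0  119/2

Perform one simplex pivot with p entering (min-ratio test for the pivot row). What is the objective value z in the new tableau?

Ratio test on column p — row 1: (37/2)/(3/2) = 37/3; row 2: (17/2)/(1/2) = 17; row 3: (5/2)/(1/2) = 5; row 4: entry 0 ≤ 0. Minimum is 5 at row 3 (w3 leaves); pivot element 1/2.
Pivot on row 3; the obj-row RHS becomes 119/2 − (-9/2)·5 = 82.

82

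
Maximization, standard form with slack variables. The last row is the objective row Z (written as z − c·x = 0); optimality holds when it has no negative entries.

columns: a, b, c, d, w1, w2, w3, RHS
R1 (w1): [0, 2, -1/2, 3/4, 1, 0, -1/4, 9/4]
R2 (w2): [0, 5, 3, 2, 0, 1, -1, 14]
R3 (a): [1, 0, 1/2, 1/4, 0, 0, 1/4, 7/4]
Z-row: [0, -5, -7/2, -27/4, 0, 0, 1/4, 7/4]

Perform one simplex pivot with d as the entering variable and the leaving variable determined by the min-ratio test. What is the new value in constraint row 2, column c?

Ratio test on column d — row 1: (9/4)/(3/4) = 3; row 2: 14/2 = 7; row 3: (7/4)/(1/4) = 7. Minimum is 3 at row 1 (w1 leaves); pivot element 3/4.
Divide row 1 by 3/4; eliminate column d from the other rows.
Row 2 update in column c: 3 − 2·(-2/3) = 13/3.

13/3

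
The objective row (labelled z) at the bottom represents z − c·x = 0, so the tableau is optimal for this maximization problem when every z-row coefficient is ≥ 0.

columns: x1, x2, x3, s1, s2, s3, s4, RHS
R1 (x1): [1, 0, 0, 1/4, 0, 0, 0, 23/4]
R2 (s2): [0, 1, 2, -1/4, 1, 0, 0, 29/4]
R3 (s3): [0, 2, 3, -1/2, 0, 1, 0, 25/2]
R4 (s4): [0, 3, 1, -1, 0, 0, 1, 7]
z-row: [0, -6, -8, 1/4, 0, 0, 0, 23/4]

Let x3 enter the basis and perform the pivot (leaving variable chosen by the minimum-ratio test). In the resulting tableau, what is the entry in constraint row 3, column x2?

Ratio test on column x3 — row 1: entry 0 ≤ 0; row 2: (29/4)/2 = 29/8; row 3: (25/2)/3 = 25/6; row 4: 7/1 = 7. Minimum is 29/8 at row 2 (s2 leaves); pivot element 2.
Divide row 2 by 2; eliminate column x3 from the other rows.
Row 3 update in column x2: 2 − 3·(1/2) = 1/2.

1/2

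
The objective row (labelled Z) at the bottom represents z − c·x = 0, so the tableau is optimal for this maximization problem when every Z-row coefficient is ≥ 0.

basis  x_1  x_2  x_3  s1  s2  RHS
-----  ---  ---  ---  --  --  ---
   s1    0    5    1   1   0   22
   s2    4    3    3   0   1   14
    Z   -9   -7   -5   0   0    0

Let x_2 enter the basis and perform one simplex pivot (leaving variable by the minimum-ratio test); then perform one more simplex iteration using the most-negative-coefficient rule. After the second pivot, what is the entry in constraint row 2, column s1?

-3/20

Ratio test on column x_2 — row 1: 22/5 = 22/5; row 2: 14/3 = 14/3. Minimum is 22/5 at row 1 (s1 leaves); pivot element 5.
Divide row 1 by 5; eliminate column x_2 from the other rows.
Second iteration: most negative Z-row entry is -9 in column x_1, so x_1 enters.
Ratio test on column x_1 — row 1: entry 0 ≤ 0; row 2: (4/5)/4 = 1/5. Minimum is 1/5 at row 2 (s2 leaves); pivot element 4.
Divide row 2 by 4; eliminate column x_1 from the other rows.
After both pivots, the entry at constraint row 2, column s1 is -3/20.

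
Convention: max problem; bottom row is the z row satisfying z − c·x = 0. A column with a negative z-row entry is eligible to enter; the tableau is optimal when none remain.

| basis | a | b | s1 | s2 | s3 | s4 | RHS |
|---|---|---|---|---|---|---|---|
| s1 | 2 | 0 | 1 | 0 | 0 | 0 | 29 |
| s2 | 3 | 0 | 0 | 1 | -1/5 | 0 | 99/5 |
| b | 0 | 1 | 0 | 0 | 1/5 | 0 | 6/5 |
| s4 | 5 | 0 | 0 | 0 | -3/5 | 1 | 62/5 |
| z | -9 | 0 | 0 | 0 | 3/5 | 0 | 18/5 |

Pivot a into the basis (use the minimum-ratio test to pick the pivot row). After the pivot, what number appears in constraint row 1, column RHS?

601/25

Ratio test on column a — row 1: 29/2 = 29/2; row 2: (99/5)/3 = 33/5; row 3: entry 0 ≤ 0; row 4: (62/5)/5 = 62/25. Minimum is 62/25 at row 4 (s4 leaves); pivot element 5.
Divide row 4 by 5; eliminate column a from the other rows.
Row 1 update in column RHS: 29 − 2·(62/25) = 601/25.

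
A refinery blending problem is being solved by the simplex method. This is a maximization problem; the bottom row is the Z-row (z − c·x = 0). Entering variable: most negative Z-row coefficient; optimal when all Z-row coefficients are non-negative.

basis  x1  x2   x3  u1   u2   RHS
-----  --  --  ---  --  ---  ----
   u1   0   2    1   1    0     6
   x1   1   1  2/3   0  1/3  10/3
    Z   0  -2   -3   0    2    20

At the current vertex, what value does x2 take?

0

x2 is not in the basis, so in the current basic feasible solution x2 = 0.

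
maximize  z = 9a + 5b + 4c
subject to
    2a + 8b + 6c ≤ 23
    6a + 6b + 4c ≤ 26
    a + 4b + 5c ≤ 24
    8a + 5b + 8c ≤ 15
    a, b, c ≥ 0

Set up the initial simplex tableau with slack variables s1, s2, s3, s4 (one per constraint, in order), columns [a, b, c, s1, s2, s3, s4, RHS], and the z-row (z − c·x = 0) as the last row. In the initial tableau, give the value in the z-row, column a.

The z-row carries the negated objective coefficients: the a entry is -9.

-9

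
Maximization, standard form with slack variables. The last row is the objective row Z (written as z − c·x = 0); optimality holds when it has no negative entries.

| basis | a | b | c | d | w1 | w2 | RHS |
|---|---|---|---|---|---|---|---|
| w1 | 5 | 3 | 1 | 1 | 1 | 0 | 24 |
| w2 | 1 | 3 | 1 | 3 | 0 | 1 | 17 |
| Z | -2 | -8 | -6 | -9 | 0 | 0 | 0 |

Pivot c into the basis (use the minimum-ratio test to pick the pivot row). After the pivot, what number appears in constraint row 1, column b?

0

Ratio test on column c — row 1: 24/1 = 24; row 2: 17/1 = 17. Minimum is 17 at row 2 (w2 leaves); pivot element 1.
Divide row 2 by 1; eliminate column c from the other rows.
Row 1 update in column b: 3 − 1·3 = 0.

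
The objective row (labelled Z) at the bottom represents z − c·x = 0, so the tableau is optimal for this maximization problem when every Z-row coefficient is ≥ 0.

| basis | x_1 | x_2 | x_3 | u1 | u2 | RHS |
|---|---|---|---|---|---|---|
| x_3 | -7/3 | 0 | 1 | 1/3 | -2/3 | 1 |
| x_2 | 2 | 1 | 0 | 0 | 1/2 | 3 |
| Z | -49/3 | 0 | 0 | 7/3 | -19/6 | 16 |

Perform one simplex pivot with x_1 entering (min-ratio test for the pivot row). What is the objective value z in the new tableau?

81/2

Ratio test on column x_1 — row 1: entry -7/3 ≤ 0; row 2: 3/2 = 3/2. Minimum is 3/2 at row 2 (x_2 leaves); pivot element 2.
Pivot on row 2; the Z-row RHS becomes 16 − (-49/3)·(3/2) = 81/2.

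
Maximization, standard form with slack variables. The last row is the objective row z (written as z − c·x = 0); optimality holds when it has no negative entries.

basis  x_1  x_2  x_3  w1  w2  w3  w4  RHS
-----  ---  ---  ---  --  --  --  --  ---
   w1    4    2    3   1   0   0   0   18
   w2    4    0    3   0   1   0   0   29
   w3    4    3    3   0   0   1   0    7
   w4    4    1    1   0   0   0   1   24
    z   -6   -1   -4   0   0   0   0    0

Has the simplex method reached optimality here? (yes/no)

no

The z-row has a negative entry -6 in column x_1, so it is not optimal.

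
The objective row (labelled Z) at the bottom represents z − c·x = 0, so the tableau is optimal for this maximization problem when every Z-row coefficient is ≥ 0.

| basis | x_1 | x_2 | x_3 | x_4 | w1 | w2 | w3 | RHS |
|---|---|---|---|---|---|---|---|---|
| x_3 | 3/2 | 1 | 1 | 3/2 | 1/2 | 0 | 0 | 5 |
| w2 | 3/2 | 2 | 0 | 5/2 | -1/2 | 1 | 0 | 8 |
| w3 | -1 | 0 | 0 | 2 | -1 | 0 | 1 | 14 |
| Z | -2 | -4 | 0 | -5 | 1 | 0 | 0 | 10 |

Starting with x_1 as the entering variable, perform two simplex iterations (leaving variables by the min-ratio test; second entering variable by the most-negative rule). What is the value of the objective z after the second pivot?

77/3

Ratio test on column x_1 — row 1: 5/(3/2) = 10/3; row 2: 8/(3/2) = 16/3; row 3: entry -1 ≤ 0. Minimum is 10/3 at row 1 (x_3 leaves); pivot element 3/2.
Pivot on row 1; the Z-row RHS becomes 10 − (-2)·(10/3) = 50/3.
Next entering variable (most negative Z-row entry -3): x_4.
Ratio test on column x_4 — row 1: (10/3)/1 = 10/3; row 2: 3/1 = 3; row 3: (52/3)/3 = 52/9. Minimum is 3 at row 2 (w2 leaves); pivot element 1.
After the second pivot the Z-row RHS is 50/3 − (-3)·3 = 77/3.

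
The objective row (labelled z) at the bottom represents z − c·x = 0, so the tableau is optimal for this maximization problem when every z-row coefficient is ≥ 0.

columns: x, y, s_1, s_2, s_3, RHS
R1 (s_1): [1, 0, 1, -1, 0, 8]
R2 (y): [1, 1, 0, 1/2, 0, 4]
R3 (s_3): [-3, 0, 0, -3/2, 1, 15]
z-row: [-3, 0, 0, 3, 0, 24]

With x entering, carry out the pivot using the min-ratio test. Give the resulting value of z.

Ratio test on column x — row 1: 8/1 = 8; row 2: 4/1 = 4; row 3: entry -3 ≤ 0. Minimum is 4 at row 2 (y leaves); pivot element 1.
Pivot on row 2; the z-row RHS becomes 24 − (-3)·4 = 36.

36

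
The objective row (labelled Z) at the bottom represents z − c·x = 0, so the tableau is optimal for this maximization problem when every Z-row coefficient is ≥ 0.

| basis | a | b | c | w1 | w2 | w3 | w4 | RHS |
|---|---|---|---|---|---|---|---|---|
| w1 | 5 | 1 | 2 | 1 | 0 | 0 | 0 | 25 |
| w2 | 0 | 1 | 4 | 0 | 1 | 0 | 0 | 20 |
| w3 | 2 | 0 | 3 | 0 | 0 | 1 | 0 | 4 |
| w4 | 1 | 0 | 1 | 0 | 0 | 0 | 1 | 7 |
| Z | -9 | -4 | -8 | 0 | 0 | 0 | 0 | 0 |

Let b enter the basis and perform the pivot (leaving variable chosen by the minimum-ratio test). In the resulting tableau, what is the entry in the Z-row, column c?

8

Ratio test on column b — row 1: 25/1 = 25; row 2: 20/1 = 20; row 3: entry 0 ≤ 0; row 4: entry 0 ≤ 0. Minimum is 20 at row 2 (w2 leaves); pivot element 1.
Divide row 2 by 1; eliminate column b from the other rows.
Z-row update in column c: -8 − (-4)·4 = 8.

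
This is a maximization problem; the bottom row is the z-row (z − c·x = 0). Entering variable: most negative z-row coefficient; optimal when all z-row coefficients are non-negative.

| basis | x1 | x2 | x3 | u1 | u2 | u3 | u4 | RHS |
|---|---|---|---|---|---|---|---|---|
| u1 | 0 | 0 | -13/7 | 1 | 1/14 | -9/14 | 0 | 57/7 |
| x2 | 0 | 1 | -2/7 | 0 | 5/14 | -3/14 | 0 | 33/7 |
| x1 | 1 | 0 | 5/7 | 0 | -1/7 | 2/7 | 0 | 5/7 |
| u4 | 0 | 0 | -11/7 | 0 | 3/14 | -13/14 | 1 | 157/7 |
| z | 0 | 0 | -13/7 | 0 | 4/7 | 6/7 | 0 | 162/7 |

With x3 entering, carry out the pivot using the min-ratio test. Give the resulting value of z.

Ratio test on column x3 — row 1: entry -13/7 ≤ 0; row 2: entry -2/7 ≤ 0; row 3: (5/7)/(5/7) = 1; row 4: entry -11/7 ≤ 0. Minimum is 1 at row 3 (x1 leaves); pivot element 5/7.
Pivot on row 3; the z-row RHS becomes 162/7 − (-13/7)·1 = 25.

25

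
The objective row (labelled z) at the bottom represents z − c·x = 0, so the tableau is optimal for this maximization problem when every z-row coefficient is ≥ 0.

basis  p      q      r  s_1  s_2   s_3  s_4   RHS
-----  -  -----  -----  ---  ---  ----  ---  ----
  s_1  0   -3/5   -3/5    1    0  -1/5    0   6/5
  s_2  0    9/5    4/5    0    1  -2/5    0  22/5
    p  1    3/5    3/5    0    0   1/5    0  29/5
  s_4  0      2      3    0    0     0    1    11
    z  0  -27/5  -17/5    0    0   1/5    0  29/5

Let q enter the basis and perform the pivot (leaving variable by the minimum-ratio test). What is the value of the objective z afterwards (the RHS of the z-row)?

19

Ratio test on column q — row 1: entry -3/5 ≤ 0; row 2: (22/5)/(9/5) = 22/9; row 3: (29/5)/(3/5) = 29/3; row 4: 11/2 = 11/2. Minimum is 22/9 at row 2 (s_2 leaves); pivot element 9/5.
Pivot on row 2; the z-row RHS becomes 29/5 − (-27/5)·(22/9) = 19.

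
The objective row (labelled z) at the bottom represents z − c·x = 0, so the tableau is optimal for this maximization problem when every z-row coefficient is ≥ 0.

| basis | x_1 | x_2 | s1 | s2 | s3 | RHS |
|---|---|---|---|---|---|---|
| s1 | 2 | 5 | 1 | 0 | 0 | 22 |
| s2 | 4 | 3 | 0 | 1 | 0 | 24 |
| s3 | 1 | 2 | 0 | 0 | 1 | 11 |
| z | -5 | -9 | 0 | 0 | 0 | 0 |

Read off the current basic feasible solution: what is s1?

22

s1 is basic (row 1); its value is the RHS of that row, 22.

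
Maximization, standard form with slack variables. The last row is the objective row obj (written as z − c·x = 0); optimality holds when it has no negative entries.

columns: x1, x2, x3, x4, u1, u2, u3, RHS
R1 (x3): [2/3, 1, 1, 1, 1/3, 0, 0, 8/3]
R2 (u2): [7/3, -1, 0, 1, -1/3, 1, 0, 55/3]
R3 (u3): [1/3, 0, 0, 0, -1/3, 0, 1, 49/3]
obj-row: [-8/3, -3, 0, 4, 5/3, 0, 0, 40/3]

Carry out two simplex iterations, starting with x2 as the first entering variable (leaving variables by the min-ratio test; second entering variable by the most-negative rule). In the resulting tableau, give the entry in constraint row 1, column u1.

Ratio test on column x2 — row 1: (8/3)/1 = 8/3; row 2: entry -1 ≤ 0; row 3: entry 0 ≤ 0. Minimum is 8/3 at row 1 (x3 leaves); pivot element 1.
Divide row 1 by 1; eliminate column x2 from the other rows.
Second iteration: most negative obj-row entry is -2/3 in column x1, so x1 enters.
Ratio test on column x1 — row 1: (8/3)/(2/3) = 4; row 2: 21/3 = 7; row 3: (49/3)/(1/3) = 49. Minimum is 4 at row 1 (x2 leaves); pivot element 2/3.
Divide row 1 by 2/3; eliminate column x1 from the other rows.
After both pivots, the entry at constraint row 1, column u1 is 1/2.

1/2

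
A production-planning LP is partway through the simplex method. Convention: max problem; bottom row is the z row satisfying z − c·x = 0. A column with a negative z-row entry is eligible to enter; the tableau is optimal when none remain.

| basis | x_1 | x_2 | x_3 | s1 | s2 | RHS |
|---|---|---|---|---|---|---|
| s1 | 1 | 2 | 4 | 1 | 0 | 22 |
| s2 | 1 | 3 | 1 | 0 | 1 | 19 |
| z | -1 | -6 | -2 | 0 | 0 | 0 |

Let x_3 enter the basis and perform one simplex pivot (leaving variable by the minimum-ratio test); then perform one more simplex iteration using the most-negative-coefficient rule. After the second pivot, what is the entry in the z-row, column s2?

Ratio test on column x_3 — row 1: 22/4 = 11/2; row 2: 19/1 = 19. Minimum is 11/2 at row 1 (s1 leaves); pivot element 4.
Divide row 1 by 4; eliminate column x_3 from the other rows.
Second iteration: most negative z-row entry is -5 in column x_2, so x_2 enters.
Ratio test on column x_2 — row 1: (11/2)/(1/2) = 11; row 2: (27/2)/(5/2) = 27/5. Minimum is 27/5 at row 2 (s2 leaves); pivot element 5/2.
Divide row 2 by 5/2; eliminate column x_2 from the other rows.
After both pivots, the entry at the z-row, column s2 is 2.

2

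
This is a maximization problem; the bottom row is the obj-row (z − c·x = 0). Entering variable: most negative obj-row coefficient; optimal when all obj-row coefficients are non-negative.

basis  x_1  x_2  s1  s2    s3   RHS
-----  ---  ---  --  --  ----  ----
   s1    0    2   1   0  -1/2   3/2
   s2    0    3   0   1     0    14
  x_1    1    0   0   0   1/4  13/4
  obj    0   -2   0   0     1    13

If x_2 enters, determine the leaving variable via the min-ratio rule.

s1

Column x_2 entries and ratios — s1: (3/2)/2 = 3/4; s2: 14/3 = 14/3; x_1: 0 ≤ 0, skip.
Smallest ratio is 3/4 in the row of s1, so s1 leaves.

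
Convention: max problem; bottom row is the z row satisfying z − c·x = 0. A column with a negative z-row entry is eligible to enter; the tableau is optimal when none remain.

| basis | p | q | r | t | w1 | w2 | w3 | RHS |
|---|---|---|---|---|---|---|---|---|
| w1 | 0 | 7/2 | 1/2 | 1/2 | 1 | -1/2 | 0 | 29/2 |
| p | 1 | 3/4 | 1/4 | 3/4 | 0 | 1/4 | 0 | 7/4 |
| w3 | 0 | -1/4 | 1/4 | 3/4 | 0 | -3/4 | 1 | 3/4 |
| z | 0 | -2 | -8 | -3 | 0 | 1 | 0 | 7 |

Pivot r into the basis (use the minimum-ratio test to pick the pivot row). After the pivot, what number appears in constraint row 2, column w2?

Ratio test on column r — row 1: (29/2)/(1/2) = 29; row 2: (7/4)/(1/4) = 7; row 3: (3/4)/(1/4) = 3. Minimum is 3 at row 3 (w3 leaves); pivot element 1/4.
Divide row 3 by 1/4; eliminate column r from the other rows.
Row 2 update in column w2: 1/4 − (1/4)·(-3) = 1.

1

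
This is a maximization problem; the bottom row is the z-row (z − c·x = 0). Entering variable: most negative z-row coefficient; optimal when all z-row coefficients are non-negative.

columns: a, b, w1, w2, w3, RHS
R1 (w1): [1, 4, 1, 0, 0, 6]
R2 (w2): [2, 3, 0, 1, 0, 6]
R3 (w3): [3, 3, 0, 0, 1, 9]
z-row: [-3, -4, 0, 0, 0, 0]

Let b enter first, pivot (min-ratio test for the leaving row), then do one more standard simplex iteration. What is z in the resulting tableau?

42/5

Ratio test on column b — row 1: 6/4 = 3/2; row 2: 6/3 = 2; row 3: 9/3 = 3. Minimum is 3/2 at row 1 (w1 leaves); pivot element 4.
Pivot on row 1; the z-row RHS becomes 0 − (-4)·(3/2) = 6.
Next entering variable (most negative z-row entry -2): a.
Ratio test on column a — row 1: (3/2)/(1/4) = 6; row 2: (3/2)/(5/4) = 6/5; row 3: (9/2)/(9/4) = 2. Minimum is 6/5 at row 2 (w2 leaves); pivot element 5/4.
After the second pivot the z-row RHS is 6 − (-2)·(6/5) = 42/5.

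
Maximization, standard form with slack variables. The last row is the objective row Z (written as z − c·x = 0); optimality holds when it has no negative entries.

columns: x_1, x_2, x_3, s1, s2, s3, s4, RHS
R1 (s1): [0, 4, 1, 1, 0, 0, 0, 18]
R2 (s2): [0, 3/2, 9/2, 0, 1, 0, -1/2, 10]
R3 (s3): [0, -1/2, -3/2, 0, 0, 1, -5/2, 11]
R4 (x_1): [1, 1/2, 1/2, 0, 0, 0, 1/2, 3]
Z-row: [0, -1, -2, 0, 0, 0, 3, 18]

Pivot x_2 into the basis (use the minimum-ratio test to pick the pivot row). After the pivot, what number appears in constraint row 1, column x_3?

1/4

Ratio test on column x_2 — row 1: 18/4 = 9/2; row 2: 10/(3/2) = 20/3; row 3: entry -1/2 ≤ 0; row 4: 3/(1/2) = 6. Minimum is 9/2 at row 1 (s1 leaves); pivot element 4.
Divide row 1 by 4; eliminate column x_2 from the other rows.
In the new row 1, the x_3 entry is the old entry divided by the pivot: 1/4 = 1/4.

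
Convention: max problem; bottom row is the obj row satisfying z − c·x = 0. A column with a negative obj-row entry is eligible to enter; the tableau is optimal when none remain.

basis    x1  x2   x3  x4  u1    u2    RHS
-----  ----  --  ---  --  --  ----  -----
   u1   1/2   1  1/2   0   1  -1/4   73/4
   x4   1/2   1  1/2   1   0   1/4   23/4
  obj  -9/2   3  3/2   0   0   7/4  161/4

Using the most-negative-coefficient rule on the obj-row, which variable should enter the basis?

Negative obj-row entries: x1: -9/2.
The most negative is -9/2 in column x1, so x1 enters.

x1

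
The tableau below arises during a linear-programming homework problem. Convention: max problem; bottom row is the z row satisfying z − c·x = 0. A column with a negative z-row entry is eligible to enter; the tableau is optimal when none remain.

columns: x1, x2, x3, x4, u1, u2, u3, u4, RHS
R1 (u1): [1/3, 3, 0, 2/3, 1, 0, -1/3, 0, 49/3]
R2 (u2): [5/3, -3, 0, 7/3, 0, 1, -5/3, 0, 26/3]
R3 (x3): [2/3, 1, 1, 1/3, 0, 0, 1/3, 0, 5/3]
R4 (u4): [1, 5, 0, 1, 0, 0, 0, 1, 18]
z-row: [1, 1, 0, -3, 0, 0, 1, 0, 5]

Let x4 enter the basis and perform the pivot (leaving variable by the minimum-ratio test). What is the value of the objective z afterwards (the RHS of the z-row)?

Ratio test on column x4 — row 1: (49/3)/(2/3) = 49/2; row 2: (26/3)/(7/3) = 26/7; row 3: (5/3)/(1/3) = 5; row 4: 18/1 = 18. Minimum is 26/7 at row 2 (u2 leaves); pivot element 7/3.
Pivot on row 2; the z-row RHS becomes 5 − (-3)·(26/7) = 113/7.

113/7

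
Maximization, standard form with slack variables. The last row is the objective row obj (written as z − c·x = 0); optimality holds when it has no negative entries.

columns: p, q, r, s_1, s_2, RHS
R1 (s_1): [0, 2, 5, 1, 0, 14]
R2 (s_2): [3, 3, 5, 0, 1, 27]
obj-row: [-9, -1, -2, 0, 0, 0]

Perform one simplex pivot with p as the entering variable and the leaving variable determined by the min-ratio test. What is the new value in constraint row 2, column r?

Ratio test on column p — row 1: entry 0 ≤ 0; row 2: 27/3 = 9. Minimum is 9 at row 2 (s_2 leaves); pivot element 3.
Divide row 2 by 3; eliminate column p from the other rows.
In the new row 2, the r entry is the old entry divided by the pivot: 5/3 = 5/3.

5/3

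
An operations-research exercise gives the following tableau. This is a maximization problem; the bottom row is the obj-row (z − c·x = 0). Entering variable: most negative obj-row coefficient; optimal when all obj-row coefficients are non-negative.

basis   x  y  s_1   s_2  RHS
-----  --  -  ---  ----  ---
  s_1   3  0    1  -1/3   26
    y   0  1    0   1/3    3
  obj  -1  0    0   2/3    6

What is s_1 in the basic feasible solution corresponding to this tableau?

26

s_1 is basic (row 1); its value is the RHS of that row, 26.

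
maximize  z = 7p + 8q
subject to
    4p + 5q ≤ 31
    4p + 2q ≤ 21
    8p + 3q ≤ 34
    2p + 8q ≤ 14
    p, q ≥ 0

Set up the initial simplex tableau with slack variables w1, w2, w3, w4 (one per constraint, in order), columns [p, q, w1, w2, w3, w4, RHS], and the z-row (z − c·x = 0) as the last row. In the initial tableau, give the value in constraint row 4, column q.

8

Constraint 4 has coefficient 8 on q.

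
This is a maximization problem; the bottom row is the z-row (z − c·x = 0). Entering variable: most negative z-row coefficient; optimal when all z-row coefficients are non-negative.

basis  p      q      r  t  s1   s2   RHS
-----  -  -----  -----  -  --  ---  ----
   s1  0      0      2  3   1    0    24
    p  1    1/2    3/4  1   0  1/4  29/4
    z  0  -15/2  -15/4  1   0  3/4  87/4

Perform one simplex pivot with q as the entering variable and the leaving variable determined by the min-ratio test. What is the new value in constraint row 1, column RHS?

24

Ratio test on column q — row 1: entry 0 ≤ 0; row 2: (29/4)/(1/2) = 29/2. Minimum is 29/2 at row 2 (p leaves); pivot element 1/2.
Divide row 2 by 1/2; eliminate column q from the other rows.
Row 1 update in column RHS: 24 − 0·(29/2) = 24.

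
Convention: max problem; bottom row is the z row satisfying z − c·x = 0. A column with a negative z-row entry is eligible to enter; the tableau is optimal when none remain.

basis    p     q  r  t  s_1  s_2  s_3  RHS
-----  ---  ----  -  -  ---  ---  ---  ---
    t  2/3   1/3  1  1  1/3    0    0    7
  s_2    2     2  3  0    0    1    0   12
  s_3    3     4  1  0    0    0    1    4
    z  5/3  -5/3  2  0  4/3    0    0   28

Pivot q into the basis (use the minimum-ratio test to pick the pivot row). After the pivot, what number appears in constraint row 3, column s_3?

Ratio test on column q — row 1: 7/(1/3) = 21; row 2: 12/2 = 6; row 3: 4/4 = 1. Minimum is 1 at row 3 (s_3 leaves); pivot element 4.
Divide row 3 by 4; eliminate column q from the other rows.
In the new row 3, the s_3 entry is the old entry divided by the pivot: 1/4 = 1/4.

1/4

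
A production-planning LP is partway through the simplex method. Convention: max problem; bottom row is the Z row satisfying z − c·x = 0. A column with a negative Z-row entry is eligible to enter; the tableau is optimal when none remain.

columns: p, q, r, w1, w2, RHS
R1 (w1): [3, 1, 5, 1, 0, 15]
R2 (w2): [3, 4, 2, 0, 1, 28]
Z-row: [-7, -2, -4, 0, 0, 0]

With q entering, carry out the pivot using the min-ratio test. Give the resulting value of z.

Ratio test on column q — row 1: 15/1 = 15; row 2: 28/4 = 7. Minimum is 7 at row 2 (w2 leaves); pivot element 4.
Pivot on row 2; the Z-row RHS becomes 0 − (-2)·7 = 14.

14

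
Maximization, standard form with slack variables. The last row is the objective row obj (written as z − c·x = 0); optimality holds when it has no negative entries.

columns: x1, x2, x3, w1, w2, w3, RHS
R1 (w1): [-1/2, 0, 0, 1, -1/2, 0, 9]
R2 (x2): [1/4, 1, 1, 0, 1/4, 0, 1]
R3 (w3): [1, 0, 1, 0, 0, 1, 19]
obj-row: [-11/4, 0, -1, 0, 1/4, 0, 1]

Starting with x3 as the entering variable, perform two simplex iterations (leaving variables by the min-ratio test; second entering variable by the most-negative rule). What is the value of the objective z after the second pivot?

Ratio test on column x3 — row 1: entry 0 ≤ 0; row 2: 1/1 = 1; row 3: 19/1 = 19. Minimum is 1 at row 2 (x2 leaves); pivot element 1.
Pivot on row 2; the obj-row RHS becomes 1 − (-1)·1 = 2.
Next entering variable (most negative obj-row entry -5/2): x1.
Ratio test on column x1 — row 1: entry -1/2 ≤ 0; row 2: 1/(1/4) = 4; row 3: 18/(3/4) = 24. Minimum is 4 at row 2 (x3 leaves); pivot element 1/4.
After the second pivot the obj-row RHS is 2 − (-5/2)·4 = 12.

12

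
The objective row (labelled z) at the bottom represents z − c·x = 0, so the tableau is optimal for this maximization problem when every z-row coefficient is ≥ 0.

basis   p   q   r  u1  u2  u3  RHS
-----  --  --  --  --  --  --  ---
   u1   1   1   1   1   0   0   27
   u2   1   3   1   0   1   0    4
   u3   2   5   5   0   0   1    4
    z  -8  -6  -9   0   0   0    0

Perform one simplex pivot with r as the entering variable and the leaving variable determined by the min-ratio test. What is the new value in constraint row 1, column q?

0

Ratio test on column r — row 1: 27/1 = 27; row 2: 4/1 = 4; row 3: 4/5 = 4/5. Minimum is 4/5 at row 3 (u3 leaves); pivot element 5.
Divide row 3 by 5; eliminate column r from the other rows.
Row 1 update in column q: 1 − 1·1 = 0.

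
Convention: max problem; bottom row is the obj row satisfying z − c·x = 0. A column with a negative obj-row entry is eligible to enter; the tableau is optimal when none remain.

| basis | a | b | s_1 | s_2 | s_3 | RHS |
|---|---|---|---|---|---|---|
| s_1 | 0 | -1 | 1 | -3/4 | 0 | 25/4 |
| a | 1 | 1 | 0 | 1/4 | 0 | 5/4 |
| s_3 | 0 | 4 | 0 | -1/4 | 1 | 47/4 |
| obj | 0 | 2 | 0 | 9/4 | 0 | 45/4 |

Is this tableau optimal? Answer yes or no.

yes

Every obj-row coefficient is ≥ 0, so the tableau is optimal.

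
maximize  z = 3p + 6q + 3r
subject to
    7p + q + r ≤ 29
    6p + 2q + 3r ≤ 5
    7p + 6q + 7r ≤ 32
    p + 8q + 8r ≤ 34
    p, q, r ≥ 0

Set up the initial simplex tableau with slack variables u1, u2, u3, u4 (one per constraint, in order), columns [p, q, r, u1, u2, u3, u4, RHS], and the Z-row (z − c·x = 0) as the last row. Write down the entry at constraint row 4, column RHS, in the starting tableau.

34

The RHS of constraint 4 is b_4 = 34.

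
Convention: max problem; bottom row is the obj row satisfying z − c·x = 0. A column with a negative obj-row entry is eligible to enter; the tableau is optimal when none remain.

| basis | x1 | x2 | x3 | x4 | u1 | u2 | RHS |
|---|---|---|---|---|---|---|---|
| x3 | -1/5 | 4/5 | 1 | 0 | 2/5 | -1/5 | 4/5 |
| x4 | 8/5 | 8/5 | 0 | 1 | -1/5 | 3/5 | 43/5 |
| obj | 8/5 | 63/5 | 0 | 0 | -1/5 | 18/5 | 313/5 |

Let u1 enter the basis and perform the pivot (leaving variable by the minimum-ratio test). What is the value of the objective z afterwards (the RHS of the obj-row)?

Ratio test on column u1 — row 1: (4/5)/(2/5) = 2; row 2: entry -1/5 ≤ 0. Minimum is 2 at row 1 (x3 leaves); pivot element 2/5.
Pivot on row 1; the obj-row RHS becomes 313/5 − (-1/5)·2 = 63.

63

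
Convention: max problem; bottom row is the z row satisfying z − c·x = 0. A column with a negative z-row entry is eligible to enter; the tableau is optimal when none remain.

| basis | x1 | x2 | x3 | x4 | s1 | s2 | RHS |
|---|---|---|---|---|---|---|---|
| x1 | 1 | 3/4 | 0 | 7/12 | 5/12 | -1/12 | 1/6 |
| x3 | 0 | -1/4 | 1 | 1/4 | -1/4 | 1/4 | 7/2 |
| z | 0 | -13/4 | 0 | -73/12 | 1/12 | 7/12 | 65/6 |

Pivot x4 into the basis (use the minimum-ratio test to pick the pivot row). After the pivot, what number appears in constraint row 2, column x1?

Ratio test on column x4 — row 1: (1/6)/(7/12) = 2/7; row 2: (7/2)/(1/4) = 14. Minimum is 2/7 at row 1 (x1 leaves); pivot element 7/12.
Divide row 1 by 7/12; eliminate column x4 from the other rows.
Row 2 update in column x1: 0 − (1/4)·(12/7) = -3/7.

-3/7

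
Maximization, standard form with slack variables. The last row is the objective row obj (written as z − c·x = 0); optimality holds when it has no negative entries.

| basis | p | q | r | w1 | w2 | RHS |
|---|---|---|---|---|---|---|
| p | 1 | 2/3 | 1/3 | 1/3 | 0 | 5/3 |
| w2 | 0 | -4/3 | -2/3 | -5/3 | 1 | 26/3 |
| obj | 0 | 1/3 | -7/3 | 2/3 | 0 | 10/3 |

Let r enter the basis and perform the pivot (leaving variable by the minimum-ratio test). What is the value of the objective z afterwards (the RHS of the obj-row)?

Ratio test on column r — row 1: (5/3)/(1/3) = 5; row 2: entry -2/3 ≤ 0. Minimum is 5 at row 1 (p leaves); pivot element 1/3.
Pivot on row 1; the obj-row RHS becomes 10/3 − (-7/3)·5 = 15.

15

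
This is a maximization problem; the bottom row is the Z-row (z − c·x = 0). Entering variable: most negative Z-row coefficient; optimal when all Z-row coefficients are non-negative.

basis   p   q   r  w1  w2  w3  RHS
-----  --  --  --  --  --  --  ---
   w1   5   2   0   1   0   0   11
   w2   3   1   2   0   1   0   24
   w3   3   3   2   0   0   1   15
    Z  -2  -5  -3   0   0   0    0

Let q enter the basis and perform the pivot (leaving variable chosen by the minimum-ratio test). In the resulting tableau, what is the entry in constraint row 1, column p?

3

Ratio test on column q — row 1: 11/2 = 11/2; row 2: 24/1 = 24; row 3: 15/3 = 5. Minimum is 5 at row 3 (w3 leaves); pivot element 3.
Divide row 3 by 3; eliminate column q from the other rows.
Row 1 update in column p: 5 − 2·1 = 3.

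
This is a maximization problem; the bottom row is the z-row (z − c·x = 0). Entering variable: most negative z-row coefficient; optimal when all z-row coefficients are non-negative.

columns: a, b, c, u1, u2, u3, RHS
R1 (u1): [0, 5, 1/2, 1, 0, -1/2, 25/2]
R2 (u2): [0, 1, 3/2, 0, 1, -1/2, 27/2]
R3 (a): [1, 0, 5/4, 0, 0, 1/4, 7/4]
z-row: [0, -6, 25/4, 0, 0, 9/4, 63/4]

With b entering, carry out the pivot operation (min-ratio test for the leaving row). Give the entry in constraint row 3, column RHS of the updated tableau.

Ratio test on column b — row 1: (25/2)/5 = 5/2; row 2: (27/2)/1 = 27/2; row 3: entry 0 ≤ 0. Minimum is 5/2 at row 1 (u1 leaves); pivot element 5.
Divide row 1 by 5; eliminate column b from the other rows.
Row 3 update in column RHS: 7/4 − 0·(5/2) = 7/4.

7/4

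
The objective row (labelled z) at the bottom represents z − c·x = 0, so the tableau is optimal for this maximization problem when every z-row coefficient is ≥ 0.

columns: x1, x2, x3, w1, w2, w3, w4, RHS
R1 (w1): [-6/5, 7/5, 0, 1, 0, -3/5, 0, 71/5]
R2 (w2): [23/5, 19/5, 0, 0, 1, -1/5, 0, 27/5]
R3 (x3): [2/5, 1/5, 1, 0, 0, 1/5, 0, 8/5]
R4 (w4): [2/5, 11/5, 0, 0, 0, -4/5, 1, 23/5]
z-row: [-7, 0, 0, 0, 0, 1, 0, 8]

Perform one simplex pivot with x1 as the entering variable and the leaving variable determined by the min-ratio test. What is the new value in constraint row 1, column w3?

-15/23

Ratio test on column x1 — row 1: entry -6/5 ≤ 0; row 2: (27/5)/(23/5) = 27/23; row 3: (8/5)/(2/5) = 4; row 4: (23/5)/(2/5) = 23/2. Minimum is 27/23 at row 2 (w2 leaves); pivot element 23/5.
Divide row 2 by 23/5; eliminate column x1 from the other rows.
Row 1 update in column w3: -3/5 − (-6/5)·(-1/23) = -15/23.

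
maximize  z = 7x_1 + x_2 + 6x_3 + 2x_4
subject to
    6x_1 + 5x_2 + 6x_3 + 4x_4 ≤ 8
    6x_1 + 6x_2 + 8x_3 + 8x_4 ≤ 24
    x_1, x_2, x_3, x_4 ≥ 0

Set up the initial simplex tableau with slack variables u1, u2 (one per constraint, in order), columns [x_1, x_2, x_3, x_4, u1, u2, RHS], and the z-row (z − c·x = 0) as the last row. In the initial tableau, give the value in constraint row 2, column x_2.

6

Constraint 2 has coefficient 6 on x_2.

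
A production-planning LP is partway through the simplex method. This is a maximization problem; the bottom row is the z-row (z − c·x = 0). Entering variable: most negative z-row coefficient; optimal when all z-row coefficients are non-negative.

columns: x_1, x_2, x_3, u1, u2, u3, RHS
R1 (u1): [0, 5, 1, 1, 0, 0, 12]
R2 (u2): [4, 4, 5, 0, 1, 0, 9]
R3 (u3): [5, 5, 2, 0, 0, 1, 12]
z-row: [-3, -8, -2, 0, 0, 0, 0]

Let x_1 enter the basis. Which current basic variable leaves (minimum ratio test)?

Column x_1 entries and ratios — u1: 0 ≤ 0, skip; u2: 9/4 = 9/4; u3: 12/5 = 12/5.
Smallest ratio is 9/4 in the row of u2, so u2 leaves.

u2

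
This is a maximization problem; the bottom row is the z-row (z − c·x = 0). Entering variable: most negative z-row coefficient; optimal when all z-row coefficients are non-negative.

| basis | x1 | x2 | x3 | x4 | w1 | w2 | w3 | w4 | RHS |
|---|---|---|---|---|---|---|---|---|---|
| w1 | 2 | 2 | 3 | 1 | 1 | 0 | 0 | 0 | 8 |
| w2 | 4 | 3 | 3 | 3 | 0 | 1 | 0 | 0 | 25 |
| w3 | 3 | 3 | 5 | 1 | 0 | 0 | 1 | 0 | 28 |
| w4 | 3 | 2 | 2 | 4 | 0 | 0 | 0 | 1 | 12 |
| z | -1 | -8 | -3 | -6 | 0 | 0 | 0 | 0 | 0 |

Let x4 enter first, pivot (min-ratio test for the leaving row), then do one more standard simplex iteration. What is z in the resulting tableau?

104/3

Ratio test on column x4 — row 1: 8/1 = 8; row 2: 25/3 = 25/3; row 3: 28/1 = 28; row 4: 12/4 = 3. Minimum is 3 at row 4 (w4 leaves); pivot element 4.
Pivot on row 4; the z-row RHS becomes 0 − (-6)·3 = 18.
Next entering variable (most negative z-row entry -5): x2.
Ratio test on column x2 — row 1: 5/(3/2) = 10/3; row 2: 16/(3/2) = 32/3; row 3: 25/(5/2) = 10; row 4: 3/(1/2) = 6. Minimum is 10/3 at row 1 (w1 leaves); pivot element 3/2.
After the second pivot the z-row RHS is 18 − (-5)·(10/3) = 104/3.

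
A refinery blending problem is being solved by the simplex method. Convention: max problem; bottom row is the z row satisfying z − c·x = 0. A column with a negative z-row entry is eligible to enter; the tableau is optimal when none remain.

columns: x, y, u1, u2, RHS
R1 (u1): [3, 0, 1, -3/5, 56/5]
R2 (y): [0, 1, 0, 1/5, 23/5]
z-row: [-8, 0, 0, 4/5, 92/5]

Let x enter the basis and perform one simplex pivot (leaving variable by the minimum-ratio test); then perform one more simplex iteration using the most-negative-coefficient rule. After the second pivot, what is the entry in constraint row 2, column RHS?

23

Ratio test on column x — row 1: (56/5)/3 = 56/15; row 2: entry 0 ≤ 0. Minimum is 56/15 at row 1 (u1 leaves); pivot element 3.
Divide row 1 by 3; eliminate column x from the other rows.
Second iteration: most negative z-row entry is -4/5 in column u2, so u2 enters.
Ratio test on column u2 — row 1: entry -1/5 ≤ 0; row 2: (23/5)/(1/5) = 23. Minimum is 23 at row 2 (y leaves); pivot element 1/5.
Divide row 2 by 1/5; eliminate column u2 from the other rows.
After both pivots, the entry at constraint row 2, column RHS is 23.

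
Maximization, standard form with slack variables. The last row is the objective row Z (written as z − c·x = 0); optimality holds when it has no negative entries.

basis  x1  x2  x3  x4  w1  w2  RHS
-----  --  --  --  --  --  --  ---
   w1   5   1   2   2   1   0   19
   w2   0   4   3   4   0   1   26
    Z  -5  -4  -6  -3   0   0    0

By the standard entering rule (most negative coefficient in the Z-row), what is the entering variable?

x3

Negative Z-row entries: x1: -5, x2: -4, x3: -6, x4: -3.
The most negative is -6 in column x3, so x3 enters.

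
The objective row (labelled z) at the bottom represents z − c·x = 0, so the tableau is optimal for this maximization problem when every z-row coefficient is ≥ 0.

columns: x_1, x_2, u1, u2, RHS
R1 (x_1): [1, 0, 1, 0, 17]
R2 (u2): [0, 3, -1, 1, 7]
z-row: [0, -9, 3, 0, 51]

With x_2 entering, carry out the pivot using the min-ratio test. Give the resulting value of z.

Ratio test on column x_2 — row 1: entry 0 ≤ 0; row 2: 7/3 = 7/3. Minimum is 7/3 at row 2 (u2 leaves); pivot element 3.
Pivot on row 2; the z-row RHS becomes 51 − (-9)·(7/3) = 72.

72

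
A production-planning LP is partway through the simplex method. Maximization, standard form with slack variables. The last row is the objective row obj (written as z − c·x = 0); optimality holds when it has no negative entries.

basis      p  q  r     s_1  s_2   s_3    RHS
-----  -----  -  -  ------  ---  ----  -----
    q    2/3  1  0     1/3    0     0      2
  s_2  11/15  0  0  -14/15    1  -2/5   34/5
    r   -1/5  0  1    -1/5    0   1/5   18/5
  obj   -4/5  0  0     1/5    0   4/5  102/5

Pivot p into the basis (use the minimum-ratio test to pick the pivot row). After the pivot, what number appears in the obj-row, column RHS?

Ratio test on column p — row 1: 2/(2/3) = 3; row 2: (34/5)/(11/15) = 102/11; row 3: entry -1/5 ≤ 0. Minimum is 3 at row 1 (q leaves); pivot element 2/3.
Divide row 1 by 2/3; eliminate column p from the other rows.
obj-row update in column RHS: 102/5 − (-4/5)·3 = 114/5.

114/5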